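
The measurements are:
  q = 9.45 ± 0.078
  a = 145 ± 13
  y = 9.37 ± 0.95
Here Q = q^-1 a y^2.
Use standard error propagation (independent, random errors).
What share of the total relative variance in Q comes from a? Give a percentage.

(δQ/Q)² = (-1·δq/q)² + (1·δa/a)² + (2·δy/y)²
  q term: (-1×0.00825)² = 6.81e-05
  a term: (1×0.0897)² = 0.00804
  y term: (2×0.101)² = 0.0411
Total = 0.0492. Share from a = 0.00804/0.0492 = 0.163.

16.3%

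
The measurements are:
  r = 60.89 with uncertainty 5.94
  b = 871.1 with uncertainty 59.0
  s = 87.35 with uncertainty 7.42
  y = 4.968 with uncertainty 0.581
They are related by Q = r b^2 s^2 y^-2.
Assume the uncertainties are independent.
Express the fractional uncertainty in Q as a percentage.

33.4%

Q is a product of powers, so relative uncertainties combine in quadrature:
  (1·δr/r)² = (1×0.0976)² = 0.00952;  (2·δb/b)² = (2×0.0677)² = 0.0183;  (2·δs/s)² = (2×0.0849)² = 0.0289;  (-2·δy/y)² = (-2×0.117)² = 0.0547
δQ/Q = √(0.111) = 0.334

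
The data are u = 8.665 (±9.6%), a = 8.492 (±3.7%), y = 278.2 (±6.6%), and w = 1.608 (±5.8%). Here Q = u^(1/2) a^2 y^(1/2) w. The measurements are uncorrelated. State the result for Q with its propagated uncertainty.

Each factor contributes (exponent × relative error)² to (δQ/Q)²:
  (½·δu/u)² = (0.5×0.0960)² = 0.00230;  (2·δa/a)² = (2×0.0370)² = 0.00548;  (½·δy/y)² = (0.5×0.0660)² = 0.00109;  (1·δw/w)² = (1×0.0580)² = 0.00336
δQ/Q = √(0.0122) = 0.111
Q = 5693, so δQ = 0.111 × 5693 = 630.

5693 ± 630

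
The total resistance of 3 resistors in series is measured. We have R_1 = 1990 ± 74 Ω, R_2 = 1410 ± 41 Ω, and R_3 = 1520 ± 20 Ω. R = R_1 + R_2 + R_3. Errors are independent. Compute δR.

Each term contributes (cᵢ δxᵢ)² to (δR)²:
  (δR_1)² = 5480;  (δR_2)² = 1680;  (δR_3)² = 400
δR = √(7560) = 86.9 Ω

86.9 Ω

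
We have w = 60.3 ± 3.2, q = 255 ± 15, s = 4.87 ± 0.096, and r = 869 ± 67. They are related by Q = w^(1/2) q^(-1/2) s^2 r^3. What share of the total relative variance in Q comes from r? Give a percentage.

(δQ/Q)² = (½·δw/w)² + (−½·δq/q)² + (2·δs/s)² + (3·δr/r)²
  w term: (0.5×0.0531)² = 0.000704
  q term: (-0.5×0.0588)² = 0.000865
  s term: (2×0.0197)² = 0.00155
  r term: (3×0.0771)² = 0.0535
Total = 0.0566. Share from r = 0.0535/0.0566 = 0.945.

94.5%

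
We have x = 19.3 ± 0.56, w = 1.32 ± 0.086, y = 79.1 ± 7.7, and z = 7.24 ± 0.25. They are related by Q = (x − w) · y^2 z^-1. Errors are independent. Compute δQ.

3110

Let u = x − w = 18.0. δu = √(δx² + δw²) = √(0.314 + 0.00740) = 0.567, so δu/u = 0.0315.
Q is then a monomial in u, y, z:
δQ/Q = √((δu/u)² + (2·δy/y)² + (-1·δz/z)²) = √(0.000993 + 0.0379 + 0.00119) = 0.200
Q = 15500, so δQ = 0.200 × 15500 = 3110.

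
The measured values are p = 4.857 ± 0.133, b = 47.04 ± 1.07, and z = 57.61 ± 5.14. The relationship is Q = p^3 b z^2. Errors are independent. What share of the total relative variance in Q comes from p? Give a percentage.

17.3%

(δQ/Q)² = (3·δp/p)² + (1·δb/b)² + (2·δz/z)²
  p term: (3×0.0274)² = 0.00675
  b term: (1×0.0227)² = 0.000517
  z term: (2×0.0892)² = 0.0318
Total = 0.0391. Share from p = 0.00675/0.0391 = 0.173.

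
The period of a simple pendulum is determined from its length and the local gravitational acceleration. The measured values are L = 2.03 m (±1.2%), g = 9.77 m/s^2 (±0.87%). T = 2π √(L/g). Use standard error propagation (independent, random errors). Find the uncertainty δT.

0.0212 s

T is a product of powers, so relative uncertainties combine in quadrature:
  (½·δL/L)² = (0.5×0.0120)² = 3.6e-05;  (−½·δg/g)² = (-0.5×0.00870)² = 1.89e-05
δT/T = √(5.49e-05) = 0.00741
T = 2.86 s, so δT = 0.00741 × 2.86 = 0.0212 s.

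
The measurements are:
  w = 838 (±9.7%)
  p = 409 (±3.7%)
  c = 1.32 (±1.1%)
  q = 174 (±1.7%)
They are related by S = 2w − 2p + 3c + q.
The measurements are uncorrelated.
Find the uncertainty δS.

S is a linear combination, so absolute uncertainties add in quadrature:
  (2·δw)² = 26400;  (2·δp)² = 916;  (3·δc)² = 0.00190;  (δq)² = 8.75
δS = √(27400) = 165

165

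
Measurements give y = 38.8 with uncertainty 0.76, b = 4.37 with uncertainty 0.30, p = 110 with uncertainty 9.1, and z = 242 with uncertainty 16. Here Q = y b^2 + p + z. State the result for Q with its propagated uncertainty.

Let w = y·b^2 = 741. δw/w = √((1·δy/y)² + (2·δb/b)²) = √(0.000384 + 0.0189) = 0.139, so δw = 103.
Q = w + p + z: δQ = √(δw² + δp² + δz²) = √(10600 + 82.8 + 256) = 104
Q = 1090.

1090 ± 104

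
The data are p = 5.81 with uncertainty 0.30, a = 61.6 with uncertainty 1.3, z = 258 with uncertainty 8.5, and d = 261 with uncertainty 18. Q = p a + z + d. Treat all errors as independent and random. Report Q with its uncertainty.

877 ± 28.2

Let w = p·a = 358. δw/w = √((1·δp/p)² + (1·δa/a)²) = √(0.00267 + 0.000445) = 0.0558, so δw = 20.0.
Q = w + z + d: δQ = √(δw² + δz² + δd²) = √(399 + 72.2 + 324) = 28.2
Q = 877.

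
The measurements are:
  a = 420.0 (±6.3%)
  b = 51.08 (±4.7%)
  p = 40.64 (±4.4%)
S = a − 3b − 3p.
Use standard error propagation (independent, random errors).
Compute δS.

27.9

For a sum/difference, combine absolute errors in quadrature:
  (δa)² = 700;  (3·δb)² = 51.9;  (3·δp)² = 28.8
δS = √(781) = 27.9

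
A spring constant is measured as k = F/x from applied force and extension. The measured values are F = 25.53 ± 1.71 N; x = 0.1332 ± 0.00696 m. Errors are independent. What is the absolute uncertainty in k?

16.3 N/m

For a monomial k ∝ F, x^-1, fractional errors add in quadrature:
  (1·δF/F)² = (1×0.0670)² = 0.00449;  (-1·δx/x)² = (-1×0.0523)² = 0.00273
δk/k = √(0.00722) = 0.0850
k = 191.7 N/m, so δk = 0.0850 × 191.7 = 16.3 N/m.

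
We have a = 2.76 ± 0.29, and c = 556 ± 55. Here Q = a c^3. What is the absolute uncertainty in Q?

1.49e+08

For a monomial Q ∝ a, c^3, fractional errors add in quadrature:
  (1·δa/a)² = (1×0.105)² = 0.0110;  (3·δc/c)² = (3×0.0989)² = 0.0881
δQ/Q = √(0.0991) = 0.315
Q = 4.74e+08, so δQ = 0.315 × 4.74e+08 = 1.49e+08.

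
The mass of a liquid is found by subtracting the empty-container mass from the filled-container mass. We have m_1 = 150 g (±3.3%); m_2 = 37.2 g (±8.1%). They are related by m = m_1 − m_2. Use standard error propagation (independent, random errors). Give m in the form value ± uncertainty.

Absolute uncertainties add in quadrature for a linear combination:
  (δm_1)² = 24.5;  (δm_2)² = 9.08
δm = √(33.6) = 5.79 g
m = 113 g.

113 ± 5.79 g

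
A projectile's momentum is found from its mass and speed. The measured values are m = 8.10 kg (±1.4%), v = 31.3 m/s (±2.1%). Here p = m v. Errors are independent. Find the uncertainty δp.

6.40 kg·m/s

For a monomial p ∝ m, v, fractional errors add in quadrature:
  (1·δm/m)² = (1×0.0140)² = 0.000196;  (1·δv/v)² = (1×0.0210)² = 0.000441
δp/p = √(0.000637) = 0.0252
p = 254 kg·m/s, so δp = 0.0252 × 254 = 6.40 kg·m/s.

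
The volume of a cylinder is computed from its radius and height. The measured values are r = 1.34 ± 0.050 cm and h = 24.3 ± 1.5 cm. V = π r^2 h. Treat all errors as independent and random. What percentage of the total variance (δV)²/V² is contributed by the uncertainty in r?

(δV/V)² = (2·δr/r)² + (1·δh/h)²
  r term: (2×0.0373)² = 0.00557
  h term: (1×0.0617)² = 0.00381
Total = 0.00938. Share from r = 0.00557/0.00938 = 0.594.

59.4%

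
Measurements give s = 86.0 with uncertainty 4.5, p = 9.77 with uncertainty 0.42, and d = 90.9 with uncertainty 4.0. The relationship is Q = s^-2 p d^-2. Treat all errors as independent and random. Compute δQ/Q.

Q is a product of powers, so relative uncertainties combine in quadrature:
  (-2·δs/s)² = (-2×0.0523)² = 0.0110;  (1·δp/p)² = (1×0.0430)² = 0.00185;  (-2·δd/d)² = (-2×0.0440)² = 0.00775
δQ/Q = √(0.0205) = 0.143

0.143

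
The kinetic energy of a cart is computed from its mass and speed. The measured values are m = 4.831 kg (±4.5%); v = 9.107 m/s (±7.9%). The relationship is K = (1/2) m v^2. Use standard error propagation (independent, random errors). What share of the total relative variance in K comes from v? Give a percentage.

92.5%

(δK/K)² = (1·δm/m)² + (2·δv/v)²
  m term: (1×0.0450)² = 0.00202
  v term: (2×0.0790)² = 0.0250
Total = 0.0270. Share from v = 0.0250/0.0270 = 0.925.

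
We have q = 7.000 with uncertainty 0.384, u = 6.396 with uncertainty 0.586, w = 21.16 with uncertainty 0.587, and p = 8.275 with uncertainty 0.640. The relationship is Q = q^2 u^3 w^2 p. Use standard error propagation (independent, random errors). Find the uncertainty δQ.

1.48e+07

Products/powers → add relative errors in quadrature, weighted by exponent:
  (2·δq/q)² = (2×0.0549)² = 0.0120;  (3·δu/u)² = (3×0.0916)² = 0.0755;  (2·δw/w)² = (2×0.0277)² = 0.00308;  (1·δp/p)² = (1×0.0773)² = 0.00598
δQ/Q = √(0.0966) = 0.311
Q = 4.75e+07, so δQ = 0.311 × 4.75e+07 = 1.48e+07.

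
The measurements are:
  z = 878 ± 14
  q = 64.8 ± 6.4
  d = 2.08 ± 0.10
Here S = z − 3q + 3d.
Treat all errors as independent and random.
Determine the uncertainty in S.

23.8

Each term contributes (cᵢ δxᵢ)² to (δS)²:
  (δz)² = 196;  (3·δq)² = 369;  (3·δd)² = 0.0900
δS = √(565) = 23.8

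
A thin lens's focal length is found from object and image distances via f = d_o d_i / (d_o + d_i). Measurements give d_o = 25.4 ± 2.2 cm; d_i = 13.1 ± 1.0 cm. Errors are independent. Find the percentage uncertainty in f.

5.84%

∂f/∂d_o = (d_i/(d_o+d_i))² = 0.116;  ∂f/∂d_i = (d_o/(d_o+d_i))² = 0.435
δf = √((∂f/∂d_o · δd_o)² + (∂f/∂d_i · δd_i)²) = √(0.0649 + 0.189) = 0.504 cm
f = 8.64 cm, so δf/f = 0.504/8.64 = 0.0584.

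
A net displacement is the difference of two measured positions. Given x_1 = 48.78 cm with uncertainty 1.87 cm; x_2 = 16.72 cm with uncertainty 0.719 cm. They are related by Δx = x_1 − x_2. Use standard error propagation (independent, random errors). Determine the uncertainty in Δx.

Absolute uncertainties add in quadrature for a linear combination:
  (δx_1)² = 3.50;  (δx_2)² = 0.517
δΔx = √(4.01) = 2.00 cm

2.00 cm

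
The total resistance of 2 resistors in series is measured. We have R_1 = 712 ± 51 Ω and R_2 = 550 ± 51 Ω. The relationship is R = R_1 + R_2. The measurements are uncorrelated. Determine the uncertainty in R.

Absolute uncertainties add in quadrature for a linear combination:
  (δR_1)² = 2600;  (δR_2)² = 2600
δR = √(5200) = 72.1 Ω

72.1 Ω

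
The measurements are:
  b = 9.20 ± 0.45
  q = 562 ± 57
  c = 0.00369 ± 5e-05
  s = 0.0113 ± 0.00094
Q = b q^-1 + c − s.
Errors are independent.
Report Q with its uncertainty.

Let p = b·q^-1 = 0.0164. δp/p = √((1·δb/b)² + (-1·δq/q)²) = √(0.00239 + 0.0103) = 0.113, so δp = 0.00184.
Q = p + c − s: δQ = √(δp² + δc² + δs²) = √(3.4e-06 + 2.5e-09 + 8.84e-07) = 0.00207
Q = 0.00876.

0.00876 ± 0.00207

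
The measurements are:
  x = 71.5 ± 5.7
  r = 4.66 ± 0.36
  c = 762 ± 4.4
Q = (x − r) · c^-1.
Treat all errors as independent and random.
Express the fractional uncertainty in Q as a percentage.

8.56%

Let u = x − r = 66.8. δu = √(δx² + δr²) = √(32.5 + 0.130) = 5.71, so δu/u = 0.0854.
Q is then a monomial in u, c:
δQ/Q = √((δu/u)² + (-1·δc/c)²) = √(0.00730 + 3.33e-05) = 0.0856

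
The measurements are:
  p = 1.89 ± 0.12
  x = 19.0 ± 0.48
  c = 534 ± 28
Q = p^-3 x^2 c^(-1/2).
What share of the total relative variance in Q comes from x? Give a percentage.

(δQ/Q)² = (-3·δp/p)² + (2·δx/x)² + (−½·δc/c)²
  p term: (-3×0.0635)² = 0.0363
  x term: (2×0.0253)² = 0.00255
  c term: (-0.5×0.0524)² = 0.000687
Total = 0.0395. Share from x = 0.00255/0.0395 = 0.0646.

6.46%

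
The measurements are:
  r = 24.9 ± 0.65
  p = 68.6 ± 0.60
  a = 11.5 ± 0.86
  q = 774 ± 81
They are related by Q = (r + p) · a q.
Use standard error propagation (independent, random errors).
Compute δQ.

1.07e+05

Let u = r + p = 93.5. δu = √(δr² + δp²) = √(0.423 + 0.360) = 0.885, so δu/u = 0.00946.
Q is then a monomial in u, a, q:
δQ/Q = √((δu/u)² + (1·δa/a)² + (1·δq/q)²) = √(8.95e-05 + 0.00559 + 0.0110) = 0.129
Q = 8.32e+05, so δQ = 0.129 × 8.32e+05 = 1.07e+05.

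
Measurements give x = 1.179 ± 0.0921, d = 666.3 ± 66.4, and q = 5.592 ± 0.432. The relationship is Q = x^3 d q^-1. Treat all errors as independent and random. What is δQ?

Since Q is a product/quotient, work with relative uncertainties:
  (3·δx/x)² = (3×0.0781)² = 0.0549;  (1·δd/d)² = (1×0.0997)² = 0.00993;  (-1·δq/q)² = (-1×0.0773)² = 0.00597
δQ/Q = √(0.0708) = 0.266
Q = 195.3, so δQ = 0.266 × 195.3 = 52.0.

52.0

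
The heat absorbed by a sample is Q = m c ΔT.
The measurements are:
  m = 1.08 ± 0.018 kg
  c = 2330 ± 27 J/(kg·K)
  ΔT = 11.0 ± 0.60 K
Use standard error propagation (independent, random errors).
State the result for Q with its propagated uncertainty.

Since Q is a product/quotient, work with relative uncertainties:
  (1·δm/m)² = (1×0.0167)² = 0.000278;  (1·δc/c)² = (1×0.0116)² = 0.000134;  (1·δΔT/ΔT)² = (1×0.0545)² = 0.00298
δQ/Q = √(0.00339) = 0.0582
Q = 27700 J, so δQ = 0.0582 × 27700 = 1610 J.

27700 ± 1610 J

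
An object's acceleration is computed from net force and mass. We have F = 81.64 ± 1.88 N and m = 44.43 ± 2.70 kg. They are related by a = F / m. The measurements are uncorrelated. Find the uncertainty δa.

Relative error in a monomial: (δa/a)² = Σ (nᵢ · δxᵢ/xᵢ)².
  (1·δF/F)² = (1×0.0230)² = 0.000530;  (-1·δm/m)² = (-1×0.0608)² = 0.00369
δa/a = √(0.00422) = 0.0650
a = 1.837 m/s^2, so δa = 0.0650 × 1.837 = 0.119 m/s^2.

0.119 m/s^2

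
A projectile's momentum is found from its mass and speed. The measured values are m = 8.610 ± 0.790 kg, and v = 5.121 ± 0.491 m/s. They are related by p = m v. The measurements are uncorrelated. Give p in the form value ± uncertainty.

44.09 ± 5.85 kg·m/s

Products/powers → add relative errors in quadrature, weighted by exponent:
  (1·δm/m)² = (1×0.0918)² = 0.00842;  (1·δv/v)² = (1×0.0959)² = 0.00919
δp/p = √(0.0176) = 0.133
p = 44.09 kg·m/s, so δp = 0.133 × 44.09 = 5.85 kg·m/s.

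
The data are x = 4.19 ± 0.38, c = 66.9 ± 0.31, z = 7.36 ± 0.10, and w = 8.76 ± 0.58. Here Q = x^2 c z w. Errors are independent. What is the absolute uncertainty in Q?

14700

Since Q is a product/quotient, work with relative uncertainties:
  (2·δx/x)² = (2×0.0907)² = 0.0329;  (1·δc/c)² = (1×0.00463)² = 2.15e-05;  (1·δz/z)² = (1×0.0136)² = 0.000185;  (1·δw/w)² = (1×0.0662)² = 0.00438
δQ/Q = √(0.0375) = 0.194
Q = 75700, so δQ = 0.194 × 75700 = 14700.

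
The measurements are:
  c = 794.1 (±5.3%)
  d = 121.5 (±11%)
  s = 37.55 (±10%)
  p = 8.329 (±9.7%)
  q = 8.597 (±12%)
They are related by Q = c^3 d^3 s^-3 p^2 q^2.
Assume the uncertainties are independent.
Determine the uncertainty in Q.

4.92e+13

Relative error in a monomial: (δQ/Q)² = Σ (nᵢ · δxᵢ/xᵢ)².
  (3·δc/c)² = (3×0.0530)² = 0.0253;  (3·δd/d)² = (3×0.110)² = 0.109;  (-3·δs/s)² = (-3×0.100)² = 0.0900;  (2·δp/p)² = (2×0.0970)² = 0.0376;  (2·δq/q)² = (2×0.120)² = 0.0576
δQ/Q = √(0.319) = 0.565
Q = 8.698e+13, so δQ = 0.565 × 8.698e+13 = 4.92e+13.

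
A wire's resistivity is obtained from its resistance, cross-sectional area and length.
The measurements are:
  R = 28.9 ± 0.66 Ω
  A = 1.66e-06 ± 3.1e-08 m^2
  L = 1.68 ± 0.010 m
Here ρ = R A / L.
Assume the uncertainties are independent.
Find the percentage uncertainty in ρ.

ρ is a product of powers, so relative uncertainties combine in quadrature:
  (1·δR/R)² = (1×0.0228)² = 0.000522;  (1·δA/A)² = (1×0.0187)² = 0.000349;  (-1·δL/L)² = (-1×0.00595)² = 3.54e-05
δρ/ρ = √(0.000906) = 0.0301

3.01%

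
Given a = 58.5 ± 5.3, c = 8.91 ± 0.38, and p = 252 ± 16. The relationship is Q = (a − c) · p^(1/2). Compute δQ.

88.0

Let u = a − c = 49.6. δu = √(δa² + δc²) = √(28.1 + 0.144) = 5.31, so δu/u = 0.107.
Q is then a monomial in u, p:
δQ/Q = √((δu/u)² + (½·δp/p)²) = √(0.0115 + 0.00101) = 0.112
Q = 787, so δQ = 0.112 × 787 = 88.0.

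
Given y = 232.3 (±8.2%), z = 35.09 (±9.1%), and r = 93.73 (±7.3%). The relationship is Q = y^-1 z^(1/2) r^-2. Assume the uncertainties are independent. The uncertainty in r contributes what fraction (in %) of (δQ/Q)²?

70.8%

(δQ/Q)² = (-1·δy/y)² + (½·δz/z)² + (-2·δr/r)²
  y term: (-1×0.0820)² = 0.00672
  z term: (0.5×0.0910)² = 0.00207
  r term: (-2×0.0730)² = 0.0213
Total = 0.0301. Share from r = 0.0213/0.0301 = 0.708.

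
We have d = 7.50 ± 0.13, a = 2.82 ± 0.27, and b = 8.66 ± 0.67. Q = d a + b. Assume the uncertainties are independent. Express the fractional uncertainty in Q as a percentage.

Let p = d·a = 21.1. δp/p = √((1·δd/d)² + (1·δa/a)²) = √(0.000300 + 0.00917) = 0.0973, so δp = 2.06.
Q = p + b: δQ = √(δp² + δb²) = √(4.24 + 0.449) = 2.16
Q = 29.8, so δQ/Q = 2.16/29.8 = 0.0726.

7.26%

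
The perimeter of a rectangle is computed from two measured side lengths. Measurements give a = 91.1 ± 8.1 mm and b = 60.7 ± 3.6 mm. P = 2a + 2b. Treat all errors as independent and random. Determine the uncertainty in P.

Absolute uncertainties add in quadrature for a linear combination:
  (2·δa)² = 262;  (2·δb)² = 51.8
δP = √(314) = 17.7 mm

17.7 mm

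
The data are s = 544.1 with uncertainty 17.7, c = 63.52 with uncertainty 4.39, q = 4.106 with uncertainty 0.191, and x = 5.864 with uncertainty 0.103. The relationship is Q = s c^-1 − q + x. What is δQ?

Let p = s·c^-1 = 8.566. δp/p = √((1·δs/s)² + (-1·δc/c)²) = √(0.00106 + 0.00478) = 0.0764, so δp = 0.654.
Q = p − q + x: δQ = √(δp² + δq² + δx²) = √(0.428 + 0.0365 + 0.0106) = 0.689

0.689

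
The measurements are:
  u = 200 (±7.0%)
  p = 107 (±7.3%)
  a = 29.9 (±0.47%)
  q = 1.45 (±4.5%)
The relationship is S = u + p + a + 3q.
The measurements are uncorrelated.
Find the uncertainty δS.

16.0

Each term contributes (cᵢ δxᵢ)² to (δS)²:
  (δu)² = 196;  (δp)² = 61.0;  (δa)² = 0.0197;  (3·δq)² = 0.0383
δS = √(257) = 16.0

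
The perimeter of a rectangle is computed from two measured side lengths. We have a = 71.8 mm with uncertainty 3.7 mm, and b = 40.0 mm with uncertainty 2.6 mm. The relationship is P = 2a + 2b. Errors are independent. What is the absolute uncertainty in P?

P is a linear combination, so absolute uncertainties add in quadrature:
  (2·δa)² = 54.8;  (2·δb)² = 27.0
δP = √(81.8) = 9.04 mm

9.04 mm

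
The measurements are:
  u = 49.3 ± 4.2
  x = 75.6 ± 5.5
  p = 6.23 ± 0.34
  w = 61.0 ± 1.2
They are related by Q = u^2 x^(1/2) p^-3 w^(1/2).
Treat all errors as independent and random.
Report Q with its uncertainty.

Products/powers → add relative errors in quadrature, weighted by exponent:
  (2·δu/u)² = (2×0.0852)² = 0.0290;  (½·δx/x)² = (0.5×0.0728)² = 0.00132;  (-3·δp/p)² = (-3×0.0546)² = 0.0268;  (½·δw/w)² = (0.5×0.0197)² = 9.67e-05
δQ/Q = √(0.0573) = 0.239
Q = 683, so δQ = 0.239 × 683 = 163.

683 ± 163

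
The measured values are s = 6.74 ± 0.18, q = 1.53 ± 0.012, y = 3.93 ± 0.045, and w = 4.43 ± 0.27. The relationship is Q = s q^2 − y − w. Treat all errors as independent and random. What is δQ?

Let p = s·q^2 = 15.8. δp/p = √((1·δs/s)² + (2·δq/q)²) = √(0.000713 + 0.000246) = 0.0310, so δp = 0.489.
Q = p − y − w: δQ = √(δp² + δy² + δw²) = √(0.239 + 0.00202 + 0.0729) = 0.560

0.560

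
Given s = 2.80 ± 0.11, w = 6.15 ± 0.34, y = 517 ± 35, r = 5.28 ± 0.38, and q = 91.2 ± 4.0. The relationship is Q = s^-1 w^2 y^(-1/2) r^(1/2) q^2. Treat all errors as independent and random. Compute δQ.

Since Q is a product/quotient, work with relative uncertainties:
  (-1·δs/s)² = (-1×0.0393)² = 0.00154;  (2·δw/w)² = (2×0.0553)² = 0.0122;  (−½·δy/y)² = (-0.5×0.0677)² = 0.00115;  (½·δr/r)² = (0.5×0.0720)² = 0.00129;  (2·δq/q)² = (2×0.0439)² = 0.00769
δQ/Q = √(0.0239) = 0.155
Q = 11400, so δQ = 0.155 × 11400 = 1760.

1760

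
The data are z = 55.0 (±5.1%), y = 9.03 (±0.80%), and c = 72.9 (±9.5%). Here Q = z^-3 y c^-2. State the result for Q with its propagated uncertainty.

(1.02 ± 0.249) × 10^-8

Products/powers → add relative errors in quadrature, weighted by exponent:
  (-3·δz/z)² = (-3×0.0510)² = 0.0234;  (1·δy/y)² = (1×0.00800)² = 6.4e-05;  (-2·δc/c)² = (-2×0.0950)² = 0.0361
δQ/Q = √(0.0596) = 0.244
Q = 1.02e-08, so δQ = 0.244 × 1.02e-08 = 2.49e-09.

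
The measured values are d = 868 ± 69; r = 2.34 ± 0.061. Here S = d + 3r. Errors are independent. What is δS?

69.0

Each term contributes (cᵢ δxᵢ)² to (δS)²:
  (δd)² = 4760;  (3·δr)² = 0.0335
δS = √(4760) = 69.0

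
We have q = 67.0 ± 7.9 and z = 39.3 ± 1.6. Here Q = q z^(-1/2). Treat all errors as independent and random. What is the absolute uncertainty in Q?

Relative error in a monomial: (δQ/Q)² = Σ (nᵢ · δxᵢ/xᵢ)².
  (1·δq/q)² = (1×0.118)² = 0.0139;  (−½·δz/z)² = (-0.5×0.0407)² = 0.000414
δQ/Q = √(0.0143) = 0.120
Q = 10.7, so δQ = 0.120 × 10.7 = 1.28.

1.28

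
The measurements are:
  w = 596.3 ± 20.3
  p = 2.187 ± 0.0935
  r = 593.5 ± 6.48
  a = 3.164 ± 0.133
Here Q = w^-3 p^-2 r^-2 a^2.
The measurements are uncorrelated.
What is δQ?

Q is a product of powers, so relative uncertainties combine in quadrature:
  (-3·δw/w)² = (-3×0.0340)² = 0.0104;  (-2·δp/p)² = (-2×0.0428)² = 0.00731;  (-2·δr/r)² = (-2×0.0109)² = 0.000477;  (2·δa/a)² = (2×0.0420)² = 0.00707
δQ/Q = √(0.0253) = 0.159
Q = 2.802e-14, so δQ = 0.159 × 2.802e-14 = 4.46e-15.

4.46e-15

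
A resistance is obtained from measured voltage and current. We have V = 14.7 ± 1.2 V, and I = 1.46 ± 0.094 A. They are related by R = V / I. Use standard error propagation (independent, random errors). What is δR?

Products/powers → add relative errors in quadrature, weighted by exponent:
  (1·δV/V)² = (1×0.0816)² = 0.00666;  (-1·δI/I)² = (-1×0.0644)² = 0.00415
δR/R = √(0.0108) = 0.104
R = 10.1 Ω, so δR = 0.104 × 10.1 = 1.05 Ω.

1.05 Ω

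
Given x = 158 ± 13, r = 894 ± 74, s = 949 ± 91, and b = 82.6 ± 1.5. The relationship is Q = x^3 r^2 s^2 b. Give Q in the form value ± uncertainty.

(2.35 ± 0.831) × 10^20

Q is a product of powers, so relative uncertainties combine in quadrature:
  (3·δx/x)² = (3×0.0823)² = 0.0609;  (2·δr/r)² = (2×0.0828)² = 0.0274;  (2·δs/s)² = (2×0.0959)² = 0.0368;  (1·δb/b)² = (1×0.0182)² = 0.000330
δQ/Q = √(0.125) = 0.354
Q = 2.35e+20, so δQ = 0.354 × 2.35e+20 = 8.31e+19.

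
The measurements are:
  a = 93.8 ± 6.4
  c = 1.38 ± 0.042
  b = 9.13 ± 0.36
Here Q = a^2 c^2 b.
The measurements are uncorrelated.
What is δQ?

Products/powers → add relative errors in quadrature, weighted by exponent:
  (2·δa/a)² = (2×0.0682)² = 0.0186;  (2·δc/c)² = (2×0.0304)² = 0.00371;  (1·δb/b)² = (1×0.0394)² = 0.00155
δQ/Q = √(0.0239) = 0.155
Q = 1.53e+05, so δQ = 0.155 × 1.53e+05 = 23600.

23600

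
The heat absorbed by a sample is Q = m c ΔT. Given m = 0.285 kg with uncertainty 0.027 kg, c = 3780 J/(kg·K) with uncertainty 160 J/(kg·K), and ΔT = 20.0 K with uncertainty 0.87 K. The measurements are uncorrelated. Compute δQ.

Each factor contributes (exponent × relative error)² to (δQ/Q)²:
  (1·δm/m)² = (1×0.0947)² = 0.00898;  (1·δc/c)² = (1×0.0423)² = 0.00179;  (1·δΔT/ΔT)² = (1×0.0435)² = 0.00189
δQ/Q = √(0.0127) = 0.113
Q = 21500 J, so δQ = 0.113 × 21500 = 2420 J.

2420 J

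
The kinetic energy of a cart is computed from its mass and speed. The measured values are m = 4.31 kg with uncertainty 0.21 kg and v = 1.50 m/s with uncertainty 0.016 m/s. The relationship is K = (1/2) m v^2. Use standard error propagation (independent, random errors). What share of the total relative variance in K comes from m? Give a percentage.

83.9%

(δK/K)² = (1·δm/m)² + (2·δv/v)²
  m term: (1×0.0487)² = 0.00237
  v term: (2×0.0107)² = 0.000455
Total = 0.00283. Share from m = 0.00237/0.00283 = 0.839.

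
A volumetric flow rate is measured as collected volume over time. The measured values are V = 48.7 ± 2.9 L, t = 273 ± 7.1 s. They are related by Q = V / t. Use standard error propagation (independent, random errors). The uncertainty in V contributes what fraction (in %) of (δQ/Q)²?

(δQ/Q)² = (1·δV/V)² + (-1·δt/t)²
  V term: (1×0.0595)² = 0.00355
  t term: (-1×0.0260)² = 0.000676
Total = 0.00422. Share from V = 0.00355/0.00422 = 0.840.

84.0%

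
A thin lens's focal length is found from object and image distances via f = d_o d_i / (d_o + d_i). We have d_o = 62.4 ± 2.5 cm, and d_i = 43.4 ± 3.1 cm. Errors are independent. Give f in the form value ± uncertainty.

∂f/∂d_o = (d_i/(d_o+d_i))² = 0.168;  ∂f/∂d_i = (d_o/(d_o+d_i))² = 0.348
δf = √((∂f/∂d_o · δd_o)² + (∂f/∂d_i · δd_i)²) = √(0.177 + 1.16) = 1.16 cm
f = 25.6 cm.

25.6 ± 1.16 cm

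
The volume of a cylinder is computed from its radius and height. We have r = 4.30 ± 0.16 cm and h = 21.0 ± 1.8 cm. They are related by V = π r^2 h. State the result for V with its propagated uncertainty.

For a monomial V ∝ r^2, h, fractional errors add in quadrature:
  (2·δr/r)² = (2×0.0372)² = 0.00554;  (1·δh/h)² = (1×0.0857)² = 0.00735
δV/V = √(0.0129) = 0.114
V = 1220 cm^3, so δV = 0.114 × 1220 = 138 cm^3.

1220 ± 138 cm^3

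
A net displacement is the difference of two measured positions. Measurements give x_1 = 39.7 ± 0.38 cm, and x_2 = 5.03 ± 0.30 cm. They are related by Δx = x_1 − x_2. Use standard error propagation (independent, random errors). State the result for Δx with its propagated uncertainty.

Sums and differences: (δΔx)² = Σ (cᵢ δxᵢ)².
  (δx_1)² = 0.144;  (δx_2)² = 0.0900
δΔx = √(0.234) = 0.484 cm
Δx = 34.7 cm.

34.7 ± 0.484 cm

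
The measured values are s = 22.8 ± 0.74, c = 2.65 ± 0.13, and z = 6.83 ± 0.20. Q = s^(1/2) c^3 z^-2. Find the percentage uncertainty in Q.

15.9%

Each factor contributes (exponent × relative error)² to (δQ/Q)²:
  (½·δs/s)² = (0.5×0.0325)² = 0.000263;  (3·δc/c)² = (3×0.0491)² = 0.0217;  (-2·δz/z)² = (-2×0.0293)² = 0.00343
δQ/Q = √(0.0254) = 0.159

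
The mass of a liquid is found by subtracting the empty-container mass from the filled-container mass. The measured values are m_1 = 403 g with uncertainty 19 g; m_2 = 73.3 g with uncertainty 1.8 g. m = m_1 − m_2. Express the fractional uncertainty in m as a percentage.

Each term contributes (cᵢ δxᵢ)² to (δm)²:
  (δm_1)² = 361;  (δm_2)² = 3.24
δm = √(364) = 19.1 g
m = 330 g, so δm/m = 19.1/330 = 0.0579.

5.79%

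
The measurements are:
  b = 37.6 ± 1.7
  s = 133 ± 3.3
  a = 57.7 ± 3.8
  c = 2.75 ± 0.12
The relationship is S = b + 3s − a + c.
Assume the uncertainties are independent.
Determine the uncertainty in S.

Sums and differences: (δS)² = Σ (cᵢ δxᵢ)².
  (δb)² = 2.89;  (3·δs)² = 98.0;  (δa)² = 14.4;  (δc)² = 0.0144
δS = √(115) = 10.7

10.7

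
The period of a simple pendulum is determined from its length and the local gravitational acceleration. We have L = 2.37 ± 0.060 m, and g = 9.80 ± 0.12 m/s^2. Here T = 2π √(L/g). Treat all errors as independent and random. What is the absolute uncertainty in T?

For a monomial T ∝ L^(1/2), g^(-1/2), fractional errors add in quadrature:
  (½·δL/L)² = (0.5×0.0253)² = 0.000160;  (−½·δg/g)² = (-0.5×0.0122)² = 3.75e-05
δT/T = √(0.000198) = 0.0141
T = 3.09 s, so δT = 0.0141 × 3.09 = 0.0434 s.

0.0434 s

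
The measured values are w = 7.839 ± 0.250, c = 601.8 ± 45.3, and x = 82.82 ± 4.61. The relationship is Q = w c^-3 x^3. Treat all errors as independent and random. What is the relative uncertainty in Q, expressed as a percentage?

Relative error in a monomial: (δQ/Q)² = Σ (nᵢ · δxᵢ/xᵢ)².
  (1·δw/w)² = (1×0.0319)² = 0.00102;  (-3·δc/c)² = (-3×0.0753)² = 0.0510;  (3·δx/x)² = (3×0.0557)² = 0.0279
δQ/Q = √(0.0799) = 0.283

28.3%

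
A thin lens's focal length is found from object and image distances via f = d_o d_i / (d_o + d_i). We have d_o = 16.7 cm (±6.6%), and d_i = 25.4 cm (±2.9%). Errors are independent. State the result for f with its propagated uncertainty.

∂f/∂d_o = (d_i/(d_o+d_i))² = 0.364;  ∂f/∂d_i = (d_o/(d_o+d_i))² = 0.157
δf = √((∂f/∂d_o · δd_o)² + (∂f/∂d_i · δd_i)²) = √(0.161 + 0.0134) = 0.418 cm
f = 10.1 cm.

10.1 ± 0.418 cm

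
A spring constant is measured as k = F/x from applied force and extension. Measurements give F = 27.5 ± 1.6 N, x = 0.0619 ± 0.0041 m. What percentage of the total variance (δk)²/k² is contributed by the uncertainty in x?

56.4%

(δk/k)² = (1·δF/F)² + (-1·δx/x)²
  F term: (1×0.0582)² = 0.00339
  x term: (-1×0.0662)² = 0.00439
Total = 0.00777. Share from x = 0.00439/0.00777 = 0.564.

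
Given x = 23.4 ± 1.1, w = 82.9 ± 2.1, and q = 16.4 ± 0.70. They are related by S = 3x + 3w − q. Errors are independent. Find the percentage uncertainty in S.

Sums and differences: (δS)² = Σ (cᵢ δxᵢ)².
  (3·δx)² = 10.9;  (3·δw)² = 39.7;  (δq)² = 0.490
δS = √(51.1) = 7.15
S = 302, so δS/S = 7.15/302 = 0.0236.

2.36%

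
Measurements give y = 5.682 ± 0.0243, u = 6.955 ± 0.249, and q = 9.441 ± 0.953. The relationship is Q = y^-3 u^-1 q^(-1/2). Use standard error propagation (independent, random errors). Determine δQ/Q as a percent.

6.32%

Each factor contributes (exponent × relative error)² to (δQ/Q)²:
  (-3·δy/y)² = (-3×0.00428)² = 0.000165;  (-1·δu/u)² = (-1×0.0358)² = 0.00128;  (−½·δq/q)² = (-0.5×0.101)² = 0.00255
δQ/Q = √(0.00399) = 0.0632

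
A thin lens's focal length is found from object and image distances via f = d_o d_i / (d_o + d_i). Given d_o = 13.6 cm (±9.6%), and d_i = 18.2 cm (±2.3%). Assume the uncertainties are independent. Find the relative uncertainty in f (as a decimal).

0.0558

∂f/∂d_o = (d_i/(d_o+d_i))² = 0.328;  ∂f/∂d_i = (d_o/(d_o+d_i))² = 0.183
δf = √((∂f/∂d_o · δd_o)² + (∂f/∂d_i · δd_i)²) = √(0.183 + 0.00586) = 0.434 cm
f = 7.78 cm, so δf/f = 0.434/7.78 = 0.0558.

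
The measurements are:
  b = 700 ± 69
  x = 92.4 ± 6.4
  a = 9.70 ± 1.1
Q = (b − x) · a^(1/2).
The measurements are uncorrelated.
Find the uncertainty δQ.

Let u = b − x = 608. δu = √(δb² + δx²) = √(4760 + 41.0) = 69.3, so δu/u = 0.114.
Q is then a monomial in u, a:
δQ/Q = √((δu/u)² + (½·δa/a)²) = √(0.0130 + 0.00322) = 0.127
Q = 1890, so δQ = 0.127 × 1890 = 241.

241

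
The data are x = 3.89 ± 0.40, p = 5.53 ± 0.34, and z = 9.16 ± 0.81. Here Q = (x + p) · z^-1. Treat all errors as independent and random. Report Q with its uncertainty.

1.03 ± 0.107

Let u = x + p = 9.42. δu = √(δx² + δp²) = √(0.160 + 0.116) = 0.525, so δu/u = 0.0557.
Q is then a monomial in u, z:
δQ/Q = √((δu/u)² + (-1·δz/z)²) = √(0.00311 + 0.00782) = 0.105
Q = 1.03, so δQ = 0.105 × 1.03 = 0.107.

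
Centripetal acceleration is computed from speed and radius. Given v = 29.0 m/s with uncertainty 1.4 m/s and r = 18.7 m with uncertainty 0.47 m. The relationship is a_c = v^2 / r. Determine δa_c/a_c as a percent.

9.98%

Each factor contributes (exponent × relative error)² to (δa_c/a_c)²:
  (2·δv/v)² = (2×0.0483)² = 0.00932;  (-1·δr/r)² = (-1×0.0251)² = 0.000632
δa_c/a_c = √(0.00995) = 0.0998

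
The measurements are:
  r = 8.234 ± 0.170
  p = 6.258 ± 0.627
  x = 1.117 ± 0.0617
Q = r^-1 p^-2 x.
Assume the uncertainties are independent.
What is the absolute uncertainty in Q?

Products/powers → add relative errors in quadrature, weighted by exponent:
  (-1·δr/r)² = (-1×0.0206)² = 0.000426;  (-2·δp/p)² = (-2×0.100)² = 0.0402;  (1·δx/x)² = (1×0.0552)² = 0.00305
δQ/Q = √(0.0436) = 0.209
Q = 0.003464, so δQ = 0.209 × 0.003464 = 0.000724.

0.000724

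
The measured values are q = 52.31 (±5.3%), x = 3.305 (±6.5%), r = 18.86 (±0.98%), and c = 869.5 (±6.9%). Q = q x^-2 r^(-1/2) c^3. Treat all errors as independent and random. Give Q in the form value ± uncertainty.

(7.249 ± 1.81) × 10^8

Products/powers → add relative errors in quadrature, weighted by exponent:
  (1·δq/q)² = (1×0.0530)² = 0.00281;  (-2·δx/x)² = (-2×0.0650)² = 0.0169;  (−½·δr/r)² = (-0.5×0.00980)² = 2.4e-05;  (3·δc/c)² = (3×0.0690)² = 0.0428
δQ/Q = √(0.0626) = 0.250
Q = 7.249e+08, so δQ = 0.250 × 7.249e+08 = 1.81e+08.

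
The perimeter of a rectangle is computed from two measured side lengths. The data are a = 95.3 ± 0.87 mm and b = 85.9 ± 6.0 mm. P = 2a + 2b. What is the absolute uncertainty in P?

For a sum/difference, combine absolute errors in quadrature:
  (2·δa)² = 3.03;  (2·δb)² = 144
δP = √(147) = 12.1 mm

12.1 mm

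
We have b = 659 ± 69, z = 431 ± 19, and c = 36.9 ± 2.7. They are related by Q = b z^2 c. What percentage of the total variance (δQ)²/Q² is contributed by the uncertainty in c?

(δQ/Q)² = (1·δb/b)² + (2·δz/z)² + (1·δc/c)²
  b term: (1×0.105)² = 0.0110
  z term: (2×0.0441)² = 0.00777
  c term: (1×0.0732)² = 0.00535
Total = 0.0241. Share from c = 0.00535/0.0241 = 0.222.

22.2%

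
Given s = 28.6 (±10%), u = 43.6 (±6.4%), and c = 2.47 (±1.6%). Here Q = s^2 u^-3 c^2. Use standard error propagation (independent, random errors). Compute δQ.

Q is a product of powers, so relative uncertainties combine in quadrature:
  (2·δs/s)² = (2×0.100)² = 0.0400;  (-3·δu/u)² = (-3×0.0640)² = 0.0369;  (2·δc/c)² = (2×0.0160)² = 0.00102
δQ/Q = √(0.0779) = 0.279
Q = 0.0602, so δQ = 0.279 × 0.0602 = 0.0168.

0.0168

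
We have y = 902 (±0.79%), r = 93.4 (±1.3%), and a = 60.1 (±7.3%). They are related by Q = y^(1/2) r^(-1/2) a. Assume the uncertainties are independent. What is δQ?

13.7

Q is a product of powers, so relative uncertainties combine in quadrature:
  (½·δy/y)² = (0.5×0.00790)² = 1.56e-05;  (−½·δr/r)² = (-0.5×0.0130)² = 4.23e-05;  (1·δa/a)² = (1×0.0730)² = 0.00533
δQ/Q = √(0.00539) = 0.0734
Q = 187, so δQ = 0.0734 × 187 = 13.7.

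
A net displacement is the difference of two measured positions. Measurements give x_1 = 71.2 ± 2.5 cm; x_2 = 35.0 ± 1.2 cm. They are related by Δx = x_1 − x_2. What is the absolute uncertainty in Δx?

Sums and differences: (δΔx)² = Σ (cᵢ δxᵢ)².
  (δx_1)² = 6.25;  (δx_2)² = 1.44
δΔx = √(7.69) = 2.77 cm

2.77 cm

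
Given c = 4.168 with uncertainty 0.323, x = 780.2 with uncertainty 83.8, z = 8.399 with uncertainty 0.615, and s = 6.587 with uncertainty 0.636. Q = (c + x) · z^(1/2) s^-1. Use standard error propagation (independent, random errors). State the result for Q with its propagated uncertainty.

345.1 ± 51.3

Let u = c + x = 784.4. δu = √(δc² + δx²) = √(0.104 + 7020) = 83.8, so δu/u = 0.107.
Q is then a monomial in u, z, s:
δQ/Q = √((δu/u)² + (½·δz/z)² + (-1·δs/s)²) = √(0.0114 + 0.00134 + 0.00932) = 0.149
Q = 345.1, so δQ = 0.149 × 345.1 = 51.3.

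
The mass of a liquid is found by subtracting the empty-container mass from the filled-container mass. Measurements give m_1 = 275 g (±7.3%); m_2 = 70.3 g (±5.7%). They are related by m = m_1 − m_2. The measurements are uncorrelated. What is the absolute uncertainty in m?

20.5 g

Each term contributes (cᵢ δxᵢ)² to (δm)²:
  (δm_1)² = 403;  (δm_2)² = 16.1
δm = √(419) = 20.5 g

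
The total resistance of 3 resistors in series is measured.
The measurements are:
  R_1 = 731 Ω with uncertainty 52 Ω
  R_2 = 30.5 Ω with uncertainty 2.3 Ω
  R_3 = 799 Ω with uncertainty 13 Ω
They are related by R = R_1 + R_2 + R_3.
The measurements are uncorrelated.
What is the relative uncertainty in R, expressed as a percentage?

3.44%

For a sum/difference, combine absolute errors in quadrature:
  (δR_1)² = 2700;  (δR_2)² = 5.29;  (δR_3)² = 169
δR = √(2880) = 53.6 Ω
R = 1560 Ω, so δR/R = 53.6/1560 = 0.0344.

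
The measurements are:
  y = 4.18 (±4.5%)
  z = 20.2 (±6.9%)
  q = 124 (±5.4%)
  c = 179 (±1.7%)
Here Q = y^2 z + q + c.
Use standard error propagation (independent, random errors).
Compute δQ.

40.7

Let p = y^2·z = 353. δp/p = √((2·δy/y)² + (1·δz/z)²) = √(0.00810 + 0.00476) = 0.113, so δp = 40.0.
Q = p + q + c: δQ = √(δp² + δq² + δc²) = √(1600 + 44.8 + 9.26) = 40.7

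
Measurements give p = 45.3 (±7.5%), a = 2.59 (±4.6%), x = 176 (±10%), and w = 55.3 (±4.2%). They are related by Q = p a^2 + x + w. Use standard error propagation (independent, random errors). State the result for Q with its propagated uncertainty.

Let h = p·a^2 = 304. δh/h = √((1·δp/p)² + (2·δa/a)²) = √(0.00562 + 0.00846) = 0.119, so δh = 36.1.
Q = h + x + w: δQ = √(δh² + δx² + δw²) = √(1300 + 310 + 5.39) = 40.2
Q = 535.

535 ± 40.2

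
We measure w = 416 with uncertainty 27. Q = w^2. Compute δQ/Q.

0.130

For a monomial Q ∝ w^2, fractional errors add in quadrature:
  (2·δw/w)² = (2×0.0649)² = 0.0169
δQ/Q = √(0.0169) = 0.130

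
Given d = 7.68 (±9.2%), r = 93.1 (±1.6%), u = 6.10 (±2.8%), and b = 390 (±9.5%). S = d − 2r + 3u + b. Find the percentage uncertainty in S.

16.2%

Absolute uncertainties add in quadrature for a linear combination:
  (δd)² = 0.499;  (2·δr)² = 8.88;  (3·δu)² = 0.263;  (δb)² = 1370
δS = √(1380) = 37.2
S = 230, so δS/S = 37.2/230 = 0.162.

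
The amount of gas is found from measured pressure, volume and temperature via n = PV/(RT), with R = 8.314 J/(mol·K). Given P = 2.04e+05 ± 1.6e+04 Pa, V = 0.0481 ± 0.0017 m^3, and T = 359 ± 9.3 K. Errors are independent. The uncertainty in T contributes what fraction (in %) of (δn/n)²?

(δn/n)² = (1·δP/P)² + (1·δV/V)² + (-1·δT/T)²
  P term: (1×0.0784)² = 0.00615
  V term: (1×0.0353)² = 0.00125
  T term: (-1×0.0259)² = 0.000671
Total = 0.00807. Share from T = 0.000671/0.00807 = 0.0831.

8.31%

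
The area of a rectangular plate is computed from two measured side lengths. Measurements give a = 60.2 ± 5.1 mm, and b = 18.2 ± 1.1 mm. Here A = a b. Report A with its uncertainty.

1100 ± 114 mm^2

A is a product of powers, so relative uncertainties combine in quadrature:
  (1·δa/a)² = (1×0.0847)² = 0.00718;  (1·δb/b)² = (1×0.0604)² = 0.00365
δA/A = √(0.0108) = 0.104
A = 1100 mm^2, so δA = 0.104 × 1100 = 114 mm^2.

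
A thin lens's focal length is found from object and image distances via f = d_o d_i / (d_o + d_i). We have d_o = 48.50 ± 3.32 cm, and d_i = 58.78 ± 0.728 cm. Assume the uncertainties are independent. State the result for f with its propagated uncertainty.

∂f/∂d_o = (d_i/(d_o+d_i))² = 0.300;  ∂f/∂d_i = (d_o/(d_o+d_i))² = 0.204
δf = √((∂f/∂d_o · δd_o)² + (∂f/∂d_i · δd_i)²) = √(0.993 + 0.0221) = 1.01 cm
f = 26.57 cm.

26.57 ± 1.01 cm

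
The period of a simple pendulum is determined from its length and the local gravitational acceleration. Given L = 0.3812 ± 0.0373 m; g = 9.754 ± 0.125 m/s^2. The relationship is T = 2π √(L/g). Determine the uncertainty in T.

0.0613 s

Each factor contributes (exponent × relative error)² to (δT/T)²:
  (½·δL/L)² = (0.5×0.0978)² = 0.00239;  (−½·δg/g)² = (-0.5×0.0128)² = 4.11e-05
δT/T = √(0.00243) = 0.0493
T = 1.242 s, so δT = 0.0493 × 1.242 = 0.0613 s.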